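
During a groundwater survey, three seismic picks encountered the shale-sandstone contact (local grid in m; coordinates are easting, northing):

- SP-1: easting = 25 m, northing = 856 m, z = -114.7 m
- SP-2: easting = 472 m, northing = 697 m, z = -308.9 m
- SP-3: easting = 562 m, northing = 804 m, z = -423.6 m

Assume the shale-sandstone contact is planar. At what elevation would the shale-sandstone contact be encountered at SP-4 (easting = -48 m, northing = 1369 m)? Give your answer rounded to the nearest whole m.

-348 m

Two edge vectors: SP-1→SP-2 = (447, -159, -194.2), SP-1→SP-3 = (537, -52, -308.9).
Normal n = (SP-1→SP-2) × (SP-1→SP-3) = (39016.7, 33792.9, 62139).
So ∂z/∂easting = −n_x/n_z = −0.62789 and ∂z/∂northing = −n_y/n_z = −0.54383.
Intercept c from SP-1: -114.7 + 15.70 + 465.52 = 366.51.
At (-48, 1369): z = 30.1 − 744.5 + 366.51 = -347.8 m.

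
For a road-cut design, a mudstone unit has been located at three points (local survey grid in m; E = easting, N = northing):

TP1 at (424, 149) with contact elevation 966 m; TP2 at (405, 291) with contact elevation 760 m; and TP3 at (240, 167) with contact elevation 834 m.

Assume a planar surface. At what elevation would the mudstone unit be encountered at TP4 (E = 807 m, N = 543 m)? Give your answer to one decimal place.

Two edge vectors: TP1→TP2 = (-19, 142, -206), TP1→TP3 = (-184, 18, -132).
Normal n = (TP1→TP2) × (TP1→TP3) = (-15036, 35396, 25786).
So ∂z/∂E = −n_x/n_z = 0.58311 and ∂z/∂N = −n_y/n_z = −1.37268.
Intercept c from TP1: 966 − 247.24 + 204.53 = 923.29.
At (807, 543): z = 470.6 − 745.4 + 923.29 = 648.5 m.

648.5 m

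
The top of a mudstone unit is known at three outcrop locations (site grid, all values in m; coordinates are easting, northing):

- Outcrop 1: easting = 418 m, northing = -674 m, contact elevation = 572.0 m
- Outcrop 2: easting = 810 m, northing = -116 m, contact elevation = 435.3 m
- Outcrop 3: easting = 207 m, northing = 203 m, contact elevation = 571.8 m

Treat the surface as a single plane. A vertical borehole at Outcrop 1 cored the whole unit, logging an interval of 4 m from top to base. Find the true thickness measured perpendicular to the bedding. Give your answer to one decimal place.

Let the plane be z = a·easting + b·northing + c.
Outcrop 2−Outcrop 1: 392a + 558b = −136.7;  Outcrop 3−Outcrop 1: −211a + 877b = −0.2.
Solving gives a = −0.25952, b = −0.06267.
|∇z| = √(a²+b²) = 0.26698, so dip δ = arctan(0.26698) = 14.95°.
True thickness = vertical thickness × cos δ = 4 × cos 14.95° = 3.9 m.

3.9 m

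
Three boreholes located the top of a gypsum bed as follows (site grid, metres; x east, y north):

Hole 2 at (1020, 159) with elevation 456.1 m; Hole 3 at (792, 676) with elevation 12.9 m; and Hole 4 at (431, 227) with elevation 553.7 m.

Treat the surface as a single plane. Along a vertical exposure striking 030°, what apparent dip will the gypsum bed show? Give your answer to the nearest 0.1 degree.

Let the plane be z = a·x + b·y + c.
Hole 3−Hole 2: −228a + 517b = −443.2;  Hole 4−Hole 2: −589a + 68b = 97.6.
Solving gives a = −0.27887, b = −0.98024.
Unit vector along 030° is (sin 30°, cos 30°) = (0.5000, 0.8660).
Slope in that direction = a·(0.5000) + b·(0.8660) = −0.98835.
Apparent dip = arctan|0.98835| = 44.7° (true dip is 45.5°, so apparent ≤ true as expected).

44.7°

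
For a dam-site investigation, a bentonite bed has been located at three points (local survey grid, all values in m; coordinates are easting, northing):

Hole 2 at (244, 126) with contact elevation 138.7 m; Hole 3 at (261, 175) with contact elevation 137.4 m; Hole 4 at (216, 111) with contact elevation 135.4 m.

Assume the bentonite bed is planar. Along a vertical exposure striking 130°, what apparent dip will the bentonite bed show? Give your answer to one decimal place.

10.1°

Two edge vectors: Hole 2→Hole 3 = (17, 49, -1.3), Hole 2→Hole 4 = (-28, -15, -3.3).
Normal n = (Hole 2→Hole 3) × (Hole 2→Hole 4) = (-181.2, 92.5, 1117).
So ∂z/∂easting = −n_x/n_z = 0.16222 and ∂z/∂northing = −n_y/n_z = −0.08281.
Unit vector along 130° is (sin 130°, cos 130°) = (0.7660, -0.6428).
Slope in that direction = a·(0.7660) + b·(-0.6428) = 0.17750.
Apparent dip = arctan|0.17750| = 10.1° (true dip is 10.3°, so apparent ≤ true as expected).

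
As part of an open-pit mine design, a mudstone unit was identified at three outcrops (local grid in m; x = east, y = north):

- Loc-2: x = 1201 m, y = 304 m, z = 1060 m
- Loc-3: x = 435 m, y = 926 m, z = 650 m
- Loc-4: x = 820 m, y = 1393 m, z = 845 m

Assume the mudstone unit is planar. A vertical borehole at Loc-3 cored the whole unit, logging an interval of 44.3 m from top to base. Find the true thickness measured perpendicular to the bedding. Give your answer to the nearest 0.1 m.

Two edge vectors: Loc-2→Loc-3 = (-766, 622, -410), Loc-2→Loc-4 = (-381, 1089, -215).
Normal n = (Loc-2→Loc-3) × (Loc-2→Loc-4) = (312760, -8480, -597192).
So ∂z/∂x = −n_x/n_z = 0.52372 and ∂z/∂y = −n_y/n_z = −0.01420.
|∇z| = √(a²+b²) = 0.52391, so dip δ = arctan(0.52391) = 27.65°.
True thickness = vertical thickness × cos δ = 44.3 × cos 27.65° = 39.2 m.

39.2 m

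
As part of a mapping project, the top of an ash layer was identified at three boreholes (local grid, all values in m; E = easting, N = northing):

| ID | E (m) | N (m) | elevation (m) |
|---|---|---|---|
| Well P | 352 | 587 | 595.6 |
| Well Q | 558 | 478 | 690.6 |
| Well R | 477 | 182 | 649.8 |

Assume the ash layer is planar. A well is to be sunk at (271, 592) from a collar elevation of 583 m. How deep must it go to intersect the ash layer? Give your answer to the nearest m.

25 m

Two edge vectors: Well P→Well Q = (206, -109, 95), Well P→Well R = (125, -405, 54.2).
Normal n = (Well P→Well Q) × (Well P→Well R) = (32567.2, 709.8, -69805).
So ∂z/∂E = −n_x/n_z = 0.46655 and ∂z/∂N = −n_y/n_z = 0.01017.
Intercept c from Well P: 595.6 − 164.22 − 5.97 = 425.41.
At (271, 592): z_contact = 126.4 + 6.0 + 425.41 = 557.9 m.
Depth below ground = 583 − 557.9 = 25 m.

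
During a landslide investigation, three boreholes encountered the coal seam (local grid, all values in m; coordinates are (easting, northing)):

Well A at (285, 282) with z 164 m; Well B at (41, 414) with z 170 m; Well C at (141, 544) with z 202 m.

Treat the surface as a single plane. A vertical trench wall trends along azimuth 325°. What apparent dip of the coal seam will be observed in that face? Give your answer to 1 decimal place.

6.2°

Let the plane be z = a·E + b·N + c.
Well B−Well A: −244a + 132b = 6;  Well C−Well A: −144a + 262b = 38.
Solving gives a = 0.07667, b = 0.18718.
Unit vector along 325° is (sin 325°, cos 325°) = (-0.5736, 0.8192).
Slope in that direction = a·(-0.5736) + b·(0.8192) = 0.10935.
Apparent dip = arctan|0.10935| = 6.2° (true dip is 11.4°, so apparent ≤ true as expected).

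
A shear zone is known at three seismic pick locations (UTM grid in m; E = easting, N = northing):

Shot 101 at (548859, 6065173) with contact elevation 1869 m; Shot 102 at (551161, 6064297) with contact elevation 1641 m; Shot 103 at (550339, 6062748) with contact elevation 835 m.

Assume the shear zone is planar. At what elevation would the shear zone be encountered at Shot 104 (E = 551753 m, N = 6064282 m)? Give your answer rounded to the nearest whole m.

1683 m

Let the plane be z = a·E + b·N + c.
Shot 102−Shot 101: 2302a − 876b = −228;  Shot 103−Shot 101: 1480a − 2425b = −1034.
Solving gives a = 0.08233661, b = 0.47664255.
Then c = 1869 − a·548859 − b·6065173 = −2934241.71.
At (551753, 6064282): z = 45429.5 + 2890494.8 − 2934241.71 = 1682.6 m.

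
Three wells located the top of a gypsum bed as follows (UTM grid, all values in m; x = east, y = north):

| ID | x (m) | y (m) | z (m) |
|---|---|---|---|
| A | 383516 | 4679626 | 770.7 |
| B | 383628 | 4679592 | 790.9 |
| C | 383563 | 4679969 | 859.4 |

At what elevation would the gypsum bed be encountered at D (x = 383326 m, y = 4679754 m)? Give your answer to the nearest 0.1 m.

752.2 m

Let the plane be z = a·x + b·y + c.
B−A: 112a − 34b = 20.2;  C−A: 47a + 343b = 88.7.
Solving gives a = 0.248523017, b = 0.224546409.
Then c = 770.7 − a·383516 − b·4679626 = −1145335.07.
At (383326, 4679754): z = 95265.3 + 1050822.0 − 1145335.07 = 752.2 m.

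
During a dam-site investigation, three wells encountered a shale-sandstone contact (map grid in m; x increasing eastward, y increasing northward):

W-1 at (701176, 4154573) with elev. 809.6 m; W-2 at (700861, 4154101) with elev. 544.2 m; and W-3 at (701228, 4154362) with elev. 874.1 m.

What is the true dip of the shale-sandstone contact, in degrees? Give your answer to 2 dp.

43.61°

Two edge vectors: W-1→W-2 = (-315, -472, -265.4), W-1→W-3 = (52, -211, 64.5).
Normal n = (W-1→W-2) × (W-1→W-3) = (-86443.4, 6516.7, 91009).
So ∂z/∂x = −n_x/n_z = 0.94983 and ∂z/∂y = −n_y/n_z = −0.07161.
Gradient magnitude |∇z| = √(a² + b²) = √(0.90218 + 0.00513) = 0.95253.
True dip = arctan(0.95253) = 43.61°, dipping toward W (azimuth ≈ 274°).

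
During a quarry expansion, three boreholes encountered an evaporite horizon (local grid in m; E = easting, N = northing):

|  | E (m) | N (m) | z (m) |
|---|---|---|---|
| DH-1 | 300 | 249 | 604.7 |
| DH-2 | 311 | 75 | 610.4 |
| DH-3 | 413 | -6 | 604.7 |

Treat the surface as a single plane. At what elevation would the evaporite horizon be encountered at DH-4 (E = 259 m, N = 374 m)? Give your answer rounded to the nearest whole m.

603 m

Let the plane be z = a·E + b·N + c.
DH-2−DH-1: 11a − 174b = 5.7;  DH-3−DH-1: 113a − 255b = 0.
Solving gives a = −0.08623, b = −0.03821.
Then c = 604.7 − a·300 − b·249 = 640.08.
At (259, 374): z = −22.3 − 14.3 + 640.08 = 603.5 m.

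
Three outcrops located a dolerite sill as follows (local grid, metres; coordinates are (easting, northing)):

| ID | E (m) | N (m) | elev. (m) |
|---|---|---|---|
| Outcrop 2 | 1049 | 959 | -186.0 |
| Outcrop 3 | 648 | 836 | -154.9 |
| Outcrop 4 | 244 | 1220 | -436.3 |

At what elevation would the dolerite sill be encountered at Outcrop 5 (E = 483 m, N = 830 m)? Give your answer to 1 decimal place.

-169.6 m

Two edge vectors: Outcrop 2→Outcrop 3 = (-401, -123, 31.1), Outcrop 2→Outcrop 4 = (-805, 261, -250.3).
Normal n = (Outcrop 2→Outcrop 3) × (Outcrop 2→Outcrop 4) = (22669.8, -125405.8, -203676).
So ∂z/∂E = −n_x/n_z = 0.111303 and ∂z/∂N = −n_y/n_z = −0.615712.
Intercept c from Outcrop 2: -186 − 116.76 + 590.47 = 287.71.
At (483, 830): z = 53.8 − 511.0 + 287.71 = -169.6 m.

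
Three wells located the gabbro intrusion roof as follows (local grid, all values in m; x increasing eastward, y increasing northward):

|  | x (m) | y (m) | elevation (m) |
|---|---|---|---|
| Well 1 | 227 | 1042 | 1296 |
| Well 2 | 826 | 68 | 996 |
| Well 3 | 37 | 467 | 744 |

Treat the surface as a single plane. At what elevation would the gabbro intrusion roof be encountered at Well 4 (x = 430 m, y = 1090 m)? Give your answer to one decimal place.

Two edge vectors: Well 1→Well 2 = (599, -974, -300), Well 1→Well 3 = (-190, -575, -552).
Normal n = (Well 1→Well 2) × (Well 1→Well 3) = (365148, 387648, -529485).
So ∂z/∂x = −n_x/n_z = 0.689629 and ∂z/∂y = −n_y/n_z = 0.732123.
Intercept c from Well 1: 1296 − 156.55 − 762.87 = 376.58.
At (430, 1090): z = 296.5 + 798.0 + 376.58 = 1471.1 m.

1471.1 m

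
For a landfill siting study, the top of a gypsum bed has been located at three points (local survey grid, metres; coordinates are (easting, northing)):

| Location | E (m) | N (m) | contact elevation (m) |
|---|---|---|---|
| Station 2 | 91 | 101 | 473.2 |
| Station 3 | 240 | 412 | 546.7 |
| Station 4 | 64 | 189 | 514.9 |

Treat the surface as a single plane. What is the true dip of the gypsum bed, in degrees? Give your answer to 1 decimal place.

25.9°

Let the plane be z = a·E + b·N + c.
Station 3−Station 2: 149a + 311b = 73.5;  Station 4−Station 2: −27a + 88b = 41.7.
Solving gives a = −0.30223, b = 0.38113.
Gradient magnitude |∇z| = √(a² + b²) = √(0.09134 + 0.14526) = 0.48642.
True dip = arctan(0.48642) = 25.9°, dipping toward SE (azimuth ≈ 142°).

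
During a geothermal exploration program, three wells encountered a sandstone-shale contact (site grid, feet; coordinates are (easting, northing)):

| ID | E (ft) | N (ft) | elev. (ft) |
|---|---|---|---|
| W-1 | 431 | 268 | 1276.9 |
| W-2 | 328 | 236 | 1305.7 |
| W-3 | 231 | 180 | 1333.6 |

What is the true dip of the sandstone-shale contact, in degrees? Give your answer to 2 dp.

Two edge vectors: W-1→W-2 = (-103, -32, 28.8), W-1→W-3 = (-200, -88, 56.7).
Normal n = (W-1→W-2) × (W-1→W-3) = (720, 80.1, 2664).
So ∂z/∂E = −n_x/n_z = −0.27027 and ∂z/∂N = −n_y/n_z = −0.03007.
Gradient magnitude |∇z| = √(a² + b²) = √(0.07305 + 0.00090) = 0.27194.
True dip = arctan(0.27194) = 15.21°, dipping toward E (azimuth ≈ 084°).

15.21°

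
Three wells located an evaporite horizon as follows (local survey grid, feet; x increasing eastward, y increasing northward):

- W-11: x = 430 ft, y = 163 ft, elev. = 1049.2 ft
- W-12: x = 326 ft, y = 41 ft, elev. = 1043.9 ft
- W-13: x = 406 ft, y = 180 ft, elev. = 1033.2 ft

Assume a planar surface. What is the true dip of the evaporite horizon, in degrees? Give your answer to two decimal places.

28.56°

Two edge vectors: W-11→W-12 = (-104, -122, -5.3), W-11→W-13 = (-24, 17, -16).
Normal n = (W-11→W-12) × (W-11→W-13) = (2042.1, -1536.8, -4696).
So ∂z/∂x = −n_x/n_z = 0.43486 and ∂z/∂y = −n_y/n_z = −0.32726.
Gradient magnitude |∇z| = √(a² + b²) = √(0.18910 + 0.10710) = 0.54424.
True dip = arctan(0.54424) = 28.56°, dipping toward NW (azimuth ≈ 307°).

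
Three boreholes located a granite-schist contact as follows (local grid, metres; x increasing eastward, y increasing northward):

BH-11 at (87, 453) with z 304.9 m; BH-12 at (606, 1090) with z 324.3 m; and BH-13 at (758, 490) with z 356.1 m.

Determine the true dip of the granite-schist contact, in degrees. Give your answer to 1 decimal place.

4.9°

Let the plane be z = a·x + b·y + c.
BH-12−BH-11: 519a + 637b = 19.4;  BH-13−BH-11: 671a + 37b = 51.2.
Solving gives a = 0.07814, b = −0.03321.
Gradient magnitude |∇z| = √(a² + b²) = √(0.00611 + 0.00110) = 0.08490.
True dip = arctan(0.08490) = 4.9°, dipping toward WNW (azimuth ≈ 293°).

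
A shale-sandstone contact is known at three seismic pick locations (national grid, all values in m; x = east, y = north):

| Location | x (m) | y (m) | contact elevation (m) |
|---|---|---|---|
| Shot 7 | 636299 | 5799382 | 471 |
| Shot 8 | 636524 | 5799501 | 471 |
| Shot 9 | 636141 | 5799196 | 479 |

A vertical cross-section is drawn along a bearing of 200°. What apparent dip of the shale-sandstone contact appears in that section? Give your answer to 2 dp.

Let the plane be z = a·x + b·y + c.
Shot 8−Shot 7: 225a + 119b = 0;  Shot 9−Shot 7: −158a − 186b = 8.
Solving gives a = 0.04131, b = −0.07810.
Unit vector along 200° is (sin 200°, cos 200°) = (-0.3420, -0.9397).
Slope in that direction = a·(-0.3420) + b·(-0.9397) = 0.05926.
Apparent dip = arctan|0.05926| = 3.39° (true dip is 5.0°, so apparent ≤ true as expected).

3.39°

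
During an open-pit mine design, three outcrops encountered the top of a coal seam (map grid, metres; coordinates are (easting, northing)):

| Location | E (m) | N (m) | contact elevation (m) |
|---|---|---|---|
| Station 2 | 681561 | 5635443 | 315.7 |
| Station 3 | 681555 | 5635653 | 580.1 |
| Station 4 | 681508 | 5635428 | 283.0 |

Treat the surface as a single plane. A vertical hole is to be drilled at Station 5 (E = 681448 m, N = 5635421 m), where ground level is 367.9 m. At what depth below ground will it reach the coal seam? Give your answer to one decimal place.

109.3 m

Let the plane be z = a·E + b·N + c.
Station 3−Station 2: −6a + 210b = 264.4;  Station 4−Station 2: −53a − 15b = −32.7.
Solving gives a = 0.258556150, b = 1.266434938.
Then c = 315.7 − a·681561 − b·5635443 = −7312827.99.
At (681448, 5635421): z_contact = 176192.57 + 7136894.04 − 7312827.99 = 258.62 m.
Depth below ground = 367.9 − 258.62 = 109.3 m.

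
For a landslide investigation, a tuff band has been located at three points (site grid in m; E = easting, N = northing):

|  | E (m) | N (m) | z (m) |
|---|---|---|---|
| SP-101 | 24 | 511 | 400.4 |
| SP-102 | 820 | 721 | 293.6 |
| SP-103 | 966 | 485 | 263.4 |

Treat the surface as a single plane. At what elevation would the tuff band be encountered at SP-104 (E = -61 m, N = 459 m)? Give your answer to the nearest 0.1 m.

410.7 m

Two edge vectors: SP-101→SP-102 = (796, 210, -106.8), SP-101→SP-103 = (942, -26, -137).
Normal n = (SP-101→SP-102) × (SP-101→SP-103) = (-31546.8, 8446.4, -218516).
So ∂z/∂E = −n_x/n_z = −0.14437 and ∂z/∂N = −n_y/n_z = 0.03865.
Intercept c from SP-101: 400.4 + 3.46 − 19.75 = 384.11.
At (-61, 459): z = 8.8 + 17.7 + 384.11 = 410.7 m.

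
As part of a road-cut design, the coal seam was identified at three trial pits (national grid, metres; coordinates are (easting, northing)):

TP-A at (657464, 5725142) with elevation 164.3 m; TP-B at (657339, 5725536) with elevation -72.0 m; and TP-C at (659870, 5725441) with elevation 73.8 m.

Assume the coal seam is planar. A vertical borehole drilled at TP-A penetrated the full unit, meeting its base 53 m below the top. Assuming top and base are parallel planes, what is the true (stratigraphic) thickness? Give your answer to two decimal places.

Let the plane be z = a·E + b·N + c.
TP-B−TP-A: −125a + 394b = −236.3;  TP-C−TP-A: 2406a + 299b = −90.5.
Solving gives a = 0.03552, b = −0.58848.
|∇z| = √(a²+b²) = 0.58955, so dip δ = arctan(0.58955) = 30.52°.
True thickness = vertical thickness × cos δ = 53 × cos 30.52° = 45.66 m.

45.66 m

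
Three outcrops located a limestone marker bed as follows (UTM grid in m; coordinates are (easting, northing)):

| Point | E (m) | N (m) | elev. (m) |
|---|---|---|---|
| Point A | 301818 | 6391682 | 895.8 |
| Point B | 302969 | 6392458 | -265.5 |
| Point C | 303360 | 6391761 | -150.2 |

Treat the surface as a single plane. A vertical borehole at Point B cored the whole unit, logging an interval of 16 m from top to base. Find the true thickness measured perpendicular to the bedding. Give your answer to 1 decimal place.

Let the plane be z = a·E + b·N + c.
Point B−Point A: 1151a + 776b = −1161.3;  Point C−Point A: 1542a + 79b = −1046.
Solving gives a = −0.65115, b = −0.53070.
|∇z| = √(a²+b²) = 0.84003, so dip δ = arctan(0.84003) = 40.03°.
True thickness = vertical thickness × cos δ = 16 × cos 40.03° = 12.3 m.

12.3 m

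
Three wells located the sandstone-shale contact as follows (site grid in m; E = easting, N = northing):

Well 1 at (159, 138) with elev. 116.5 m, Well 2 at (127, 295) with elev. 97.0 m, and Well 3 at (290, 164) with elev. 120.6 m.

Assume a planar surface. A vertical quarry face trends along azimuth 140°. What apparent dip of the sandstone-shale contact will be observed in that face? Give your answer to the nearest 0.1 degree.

6.9°

Let the plane be z = a·E + b·N + c.
Well 2−Well 1: −32a + 157b = −19.5;  Well 3−Well 1: 131a + 26b = 4.1.
Solving gives a = 0.05377, b = −0.11324.
Unit vector along 140° is (sin 140°, cos 140°) = (0.6428, -0.7660).
Slope in that direction = a·(0.6428) + b·(-0.7660) = 0.12131.
Apparent dip = arctan|0.12131| = 6.9° (true dip is 7.1°, so apparent ≤ true as expected).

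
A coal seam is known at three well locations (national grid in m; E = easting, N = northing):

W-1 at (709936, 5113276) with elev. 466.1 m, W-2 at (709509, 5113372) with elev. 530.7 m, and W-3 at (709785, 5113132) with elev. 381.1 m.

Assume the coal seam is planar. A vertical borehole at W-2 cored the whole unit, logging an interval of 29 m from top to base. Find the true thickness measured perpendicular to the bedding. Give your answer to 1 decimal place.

24.8 m

Let the plane be z = a·E + b·N + c.
W-2−W-1: −427a + 96b = 64.6;  W-3−W-1: −151a − 144b = −85.
Solving gives a = −0.01503, b = 0.60604.
|∇z| = √(a²+b²) = 0.60623, so dip δ = arctan(0.60623) = 31.23°.
True thickness = vertical thickness × cos δ = 29 × cos 31.23° = 24.8 m.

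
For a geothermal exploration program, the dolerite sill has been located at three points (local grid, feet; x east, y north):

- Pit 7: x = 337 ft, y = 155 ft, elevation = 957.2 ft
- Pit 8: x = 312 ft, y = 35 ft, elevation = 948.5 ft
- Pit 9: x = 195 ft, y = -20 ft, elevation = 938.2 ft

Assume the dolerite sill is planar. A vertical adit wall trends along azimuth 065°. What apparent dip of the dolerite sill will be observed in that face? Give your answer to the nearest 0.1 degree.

4.6°

Let the plane be z = a·x + b·y + c.
Pit 8−Pit 7: −25a − 120b = −8.7;  Pit 9−Pit 7: −142a − 175b = −19.
Solving gives a = 0.05981, b = 0.06004.
Unit vector along 065° is (sin 65°, cos 65°) = (0.9063, 0.4226).
Slope in that direction = a·(0.9063) + b·(0.4226) = 0.07958.
Apparent dip = arctan|0.07958| = 4.6° (true dip is 4.8°, so apparent ≤ true as expected).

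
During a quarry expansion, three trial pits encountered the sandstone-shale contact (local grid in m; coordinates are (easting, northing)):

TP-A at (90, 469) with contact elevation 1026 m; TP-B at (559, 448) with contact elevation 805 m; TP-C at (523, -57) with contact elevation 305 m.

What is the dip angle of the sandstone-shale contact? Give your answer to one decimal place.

Let the plane be z = a·E + b·N + c.
TP-B−TP-A: 469a − 21b = −221;  TP-C−TP-A: 433a − 526b = −721.
Solving gives a = −0.42552, b = 1.02043.
Gradient magnitude |∇z| = √(a² + b²) = √(0.18107 + 1.04128) = 1.10560.
True dip = arctan(1.10560) = 47.9°, dipping toward SSE (azimuth ≈ 157°).

47.9°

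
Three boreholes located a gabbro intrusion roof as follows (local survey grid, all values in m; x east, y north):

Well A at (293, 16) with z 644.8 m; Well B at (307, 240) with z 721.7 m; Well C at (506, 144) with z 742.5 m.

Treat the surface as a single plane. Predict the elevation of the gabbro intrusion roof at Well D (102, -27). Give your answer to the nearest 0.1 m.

Let the plane be z = a·x + b·y + c.
Well B−Well A: 14a + 224b = 76.9;  Well C−Well A: 213a + 128b = 97.7.
Solving gives a = 0.26223, b = 0.32691.
Then c = 644.8 − a·293 − b·16 = 562.74.
At (102, -27): z = 26.7 − 8.8 + 562.74 = 580.7 m.

580.7 m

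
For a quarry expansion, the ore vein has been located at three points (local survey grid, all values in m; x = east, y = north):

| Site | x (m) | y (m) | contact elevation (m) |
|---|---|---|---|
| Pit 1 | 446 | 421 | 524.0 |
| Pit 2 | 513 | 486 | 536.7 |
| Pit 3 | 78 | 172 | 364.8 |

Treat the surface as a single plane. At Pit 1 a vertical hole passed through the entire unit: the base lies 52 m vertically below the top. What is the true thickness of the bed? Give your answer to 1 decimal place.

31.8 m

Two edge vectors: Pit 1→Pit 2 = (67, 65, 12.7), Pit 1→Pit 3 = (-368, -249, -159.2).
Normal n = (Pit 1→Pit 2) × (Pit 1→Pit 3) = (-7185.7, 5992.8, 7237).
So ∂z/∂x = −n_x/n_z = 0.99291 and ∂z/∂y = −n_y/n_z = −0.82808.
|∇z| = √(a²+b²) = 1.29290, so dip δ = arctan(1.29290) = 52.28°.
True thickness = vertical thickness × cos δ = 52 × cos 52.28° = 31.8 m.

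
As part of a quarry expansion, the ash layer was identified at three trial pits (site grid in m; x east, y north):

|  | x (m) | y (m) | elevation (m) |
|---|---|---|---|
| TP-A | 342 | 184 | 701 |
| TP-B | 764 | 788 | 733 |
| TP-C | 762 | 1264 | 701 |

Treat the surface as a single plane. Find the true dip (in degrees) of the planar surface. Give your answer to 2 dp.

10.40°

Let the plane be z = a·x + b·y + c.
TP-B−TP-A: 422a + 604b = 32;  TP-C−TP-A: 420a + 1080b = 0.
Solving gives a = 0.17102, b = −0.06651.
Gradient magnitude |∇z| = √(a² + b²) = √(0.02925 + 0.00442) = 0.18350.
True dip = arctan(0.18350) = 10.40°, dipping toward WNW (azimuth ≈ 291°).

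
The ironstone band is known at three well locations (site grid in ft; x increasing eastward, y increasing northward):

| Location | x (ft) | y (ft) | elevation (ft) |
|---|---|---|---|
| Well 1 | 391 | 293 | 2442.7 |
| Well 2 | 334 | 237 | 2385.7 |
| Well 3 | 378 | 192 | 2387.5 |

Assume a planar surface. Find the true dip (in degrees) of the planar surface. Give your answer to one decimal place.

35.5°

Let the plane be z = a·x + b·y + c.
Well 2−Well 1: −57a − 56b = −57;  Well 3−Well 1: −13a − 101b = −55.2.
Solving gives a = 0.53009, b = 0.47831.
Gradient magnitude |∇z| = √(a² + b²) = √(0.28099 + 0.22878) = 0.71398.
True dip = arctan(0.71398) = 35.5°, dipping toward SW (azimuth ≈ 228°).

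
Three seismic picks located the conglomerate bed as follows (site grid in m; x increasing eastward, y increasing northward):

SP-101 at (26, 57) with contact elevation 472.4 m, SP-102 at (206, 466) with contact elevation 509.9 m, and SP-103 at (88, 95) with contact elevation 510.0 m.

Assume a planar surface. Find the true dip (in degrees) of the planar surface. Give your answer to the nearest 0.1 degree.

Let the plane be z = a·x + b·y + c.
SP-102−SP-101: 180a + 409b = 37.5;  SP-103−SP-101: 62a + 38b = 37.6.
Solving gives a = 0.75350, b = −0.23993.
Gradient magnitude |∇z| = √(a² + b²) = √(0.56777 + 0.05757) = 0.79078.
True dip = arctan(0.79078) = 38.3°, dipping toward WNW (azimuth ≈ 288°).

38.3°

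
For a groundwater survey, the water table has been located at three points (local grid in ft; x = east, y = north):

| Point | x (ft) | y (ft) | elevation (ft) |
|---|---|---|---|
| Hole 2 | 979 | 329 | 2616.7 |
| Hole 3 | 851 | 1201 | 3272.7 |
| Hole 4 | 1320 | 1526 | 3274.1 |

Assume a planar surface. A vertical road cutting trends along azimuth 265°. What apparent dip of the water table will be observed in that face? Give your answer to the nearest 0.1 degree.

22.3°

Two edge vectors: Hole 2→Hole 3 = (-128, 872, 656), Hole 2→Hole 4 = (341, 1197, 657.4).
Normal n = (Hole 2→Hole 3) × (Hole 2→Hole 4) = (-211979.2, 307843.2, -450568).
So ∂z/∂x = −n_x/n_z = −0.47047 and ∂z/∂y = −n_y/n_z = 0.68323.
Unit vector along 265° is (sin 265°, cos 265°) = (-0.9962, -0.0872).
Slope in that direction = a·(-0.9962) + b·(-0.0872) = 0.40913.
Apparent dip = arctan|0.40913| = 22.3° (true dip is 39.7°, so apparent ≤ true as expected).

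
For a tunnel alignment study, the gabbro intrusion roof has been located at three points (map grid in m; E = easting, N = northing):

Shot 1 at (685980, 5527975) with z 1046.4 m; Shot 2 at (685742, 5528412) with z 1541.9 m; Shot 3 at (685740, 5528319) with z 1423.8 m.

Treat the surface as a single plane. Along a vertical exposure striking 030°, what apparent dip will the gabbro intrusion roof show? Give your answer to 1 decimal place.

Two edge vectors: Shot 1→Shot 2 = (-238, 437, 495.5), Shot 1→Shot 3 = (-240, 344, 377.4).
Normal n = (Shot 1→Shot 2) × (Shot 1→Shot 3) = (-5528.2, -29098.8, 23008).
So ∂z/∂E = −n_x/n_z = 0.24027 and ∂z/∂N = −n_y/n_z = 1.26473.
Unit vector along 030° is (sin 30°, cos 30°) = (0.5000, 0.8660).
Slope in that direction = a·(0.5000) + b·(0.8660) = 1.21542.
Apparent dip = arctan|1.21542| = 50.6° (true dip is 52.2°, so apparent ≤ true as expected).

50.6°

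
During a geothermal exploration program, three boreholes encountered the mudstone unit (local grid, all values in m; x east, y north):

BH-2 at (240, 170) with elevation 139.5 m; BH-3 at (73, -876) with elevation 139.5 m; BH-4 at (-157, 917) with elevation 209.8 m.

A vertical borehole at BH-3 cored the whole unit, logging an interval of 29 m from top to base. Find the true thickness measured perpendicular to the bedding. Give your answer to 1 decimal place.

28.7 m

Let the plane be z = a·x + b·y + c.
BH-3−BH-2: −167a − 1046b = 0;  BH-4−BH-2: −397a + 747b = 70.3.
Solving gives a = −0.13617, b = 0.02174.
|∇z| = √(a²+b²) = 0.13790, so dip δ = arctan(0.13790) = 7.85°.
True thickness = vertical thickness × cos δ = 29 × cos 7.85° = 28.7 m.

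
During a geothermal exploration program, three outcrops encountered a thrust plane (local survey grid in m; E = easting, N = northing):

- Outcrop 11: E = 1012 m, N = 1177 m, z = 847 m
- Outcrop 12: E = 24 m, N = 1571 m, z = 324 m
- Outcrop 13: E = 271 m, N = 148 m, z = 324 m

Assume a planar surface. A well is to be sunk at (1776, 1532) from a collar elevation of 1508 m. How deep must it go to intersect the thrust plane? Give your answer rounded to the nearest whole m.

191 m

Two edge vectors: Outcrop 11→Outcrop 12 = (-988, 394, -523), Outcrop 11→Outcrop 13 = (-741, -1029, -523).
Normal n = (Outcrop 11→Outcrop 12) × (Outcrop 11→Outcrop 13) = (-744229, -129181, 1308606).
So ∂z/∂E = −n_x/n_z = 0.56872 and ∂z/∂N = −n_y/n_z = 0.09872.
Intercept c from Outcrop 11: 847 − 575.54 − 116.19 = 155.27.
At (1776, 1532): z_contact = 1010.0 + 151.2 + 155.27 = 1316.5 m.
Depth below ground = 1508 − 1316.5 = 191 m.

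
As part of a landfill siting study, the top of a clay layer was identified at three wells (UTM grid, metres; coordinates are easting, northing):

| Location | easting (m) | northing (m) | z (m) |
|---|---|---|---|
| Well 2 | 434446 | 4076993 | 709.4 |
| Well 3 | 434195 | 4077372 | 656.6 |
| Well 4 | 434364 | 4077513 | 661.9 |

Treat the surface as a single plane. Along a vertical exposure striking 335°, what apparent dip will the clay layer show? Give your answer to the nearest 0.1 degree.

6.2°

Let the plane be z = a·easting + b·northing + c.
Well 3−Well 2: −251a + 379b = −52.8;  Well 4−Well 2: −82a + 520b = −47.5.
Solving gives a = 0.09507, b = −0.07636.
Unit vector along 335° is (sin 335°, cos 335°) = (-0.4226, 0.9063).
Slope in that direction = a·(-0.4226) + b·(0.9063) = −0.10938.
Apparent dip = arctan|0.10938| = 6.2° (true dip is 7.0°, so apparent ≤ true as expected).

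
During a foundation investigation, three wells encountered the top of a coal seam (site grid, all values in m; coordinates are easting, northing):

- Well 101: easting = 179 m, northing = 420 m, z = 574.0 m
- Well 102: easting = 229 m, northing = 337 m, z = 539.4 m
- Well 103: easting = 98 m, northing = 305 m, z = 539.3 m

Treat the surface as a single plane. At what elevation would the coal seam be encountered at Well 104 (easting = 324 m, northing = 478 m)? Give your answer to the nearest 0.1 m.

582.3 m

Let the plane be z = a·easting + b·northing + c.
Well 102−Well 101: 50a − 83b = −34.6;  Well 103−Well 101: −81a − 115b = −34.7.
Solving gives a = −0.08810, b = 0.36379.
Then c = 574 − a·179 − b·420 = 436.98.
At (324, 478): z = −28.5 + 173.9 + 436.98 = 582.3 m.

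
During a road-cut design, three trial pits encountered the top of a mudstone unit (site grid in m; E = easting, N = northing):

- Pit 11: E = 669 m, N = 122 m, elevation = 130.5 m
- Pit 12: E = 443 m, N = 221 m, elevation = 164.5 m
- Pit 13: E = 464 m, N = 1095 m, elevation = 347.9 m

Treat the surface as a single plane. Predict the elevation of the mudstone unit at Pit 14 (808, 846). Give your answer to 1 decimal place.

Two edge vectors: Pit 11→Pit 12 = (-226, 99, 34), Pit 11→Pit 13 = (-205, 973, 217.4).
Normal n = (Pit 11→Pit 12) × (Pit 11→Pit 13) = (-11559.4, 42162.4, -199603).
So ∂z/∂E = −n_x/n_z = −0.057912 and ∂z/∂N = −n_y/n_z = 0.211231.
Intercept c from Pit 11: 130.5 + 38.74 − 25.77 = 143.47.
At (808, 846): z = −46.8 + 178.7 + 143.47 = 275.4 m.

275.4 m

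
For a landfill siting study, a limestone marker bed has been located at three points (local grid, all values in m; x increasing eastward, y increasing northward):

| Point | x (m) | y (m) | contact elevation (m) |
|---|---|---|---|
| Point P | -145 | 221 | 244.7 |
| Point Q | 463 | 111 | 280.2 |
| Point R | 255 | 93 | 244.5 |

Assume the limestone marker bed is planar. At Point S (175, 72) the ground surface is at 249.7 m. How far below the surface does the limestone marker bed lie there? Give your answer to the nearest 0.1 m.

24.9 m

Let the plane be z = a·x + b·y + c.
Point Q−Point P: 608a − 110b = 35.5;  Point R−Point P: 400a − 128b = −0.2.
Solving gives a = 0.13499, b = 0.42342.
Then c = 244.7 − a·-145 − b·221 = 170.70.
At (175, 72): z_contact = 23.62 + 30.49 + 170.70 = 224.81 m.
Depth below ground = 249.7 − 224.81 = 24.9 m.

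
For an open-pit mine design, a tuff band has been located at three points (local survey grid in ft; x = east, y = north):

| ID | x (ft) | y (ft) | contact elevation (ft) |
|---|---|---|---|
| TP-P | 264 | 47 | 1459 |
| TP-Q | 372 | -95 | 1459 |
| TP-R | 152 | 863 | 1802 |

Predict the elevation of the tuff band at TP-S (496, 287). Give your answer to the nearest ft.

1739 ft

Two edge vectors: TP-P→TP-Q = (108, -142, 0), TP-P→TP-R = (-112, 816, 343).
Normal n = (TP-P→TP-Q) × (TP-P→TP-R) = (-48706, -37044, 72224).
So ∂z/∂x = −n_x/n_z = 0.67437 and ∂z/∂y = −n_y/n_z = 0.51290.
Intercept c from TP-P: 1459 − 178.03 − 24.11 = 1256.86.
At (496, 287): z = 334.5 + 147.2 + 1256.86 = 1738.6 ft.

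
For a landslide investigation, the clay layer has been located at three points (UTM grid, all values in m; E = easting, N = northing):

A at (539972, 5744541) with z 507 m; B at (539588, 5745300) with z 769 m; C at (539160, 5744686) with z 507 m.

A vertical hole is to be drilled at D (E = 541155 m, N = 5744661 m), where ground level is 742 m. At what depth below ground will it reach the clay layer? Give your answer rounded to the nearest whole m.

109 m

Two edge vectors: A→B = (-384, 759, 262), A→C = (-812, 145, 0).
Normal n = (A→B) × (A→C) = (-37990, -212744, 560628).
So ∂z/∂E = −n_x/n_z = 0.06776329 and ∂z/∂N = −n_y/n_z = 0.37947445.
Intercept c from A: 507 − 36590.28 − 2179906.52 = −2215989.80.
At (541155, 5744661): z_contact = 36670.4 + 2179952.1 − 2215989.80 = 632.7 m.
Depth below ground = 742 − 632.7 = 109 m.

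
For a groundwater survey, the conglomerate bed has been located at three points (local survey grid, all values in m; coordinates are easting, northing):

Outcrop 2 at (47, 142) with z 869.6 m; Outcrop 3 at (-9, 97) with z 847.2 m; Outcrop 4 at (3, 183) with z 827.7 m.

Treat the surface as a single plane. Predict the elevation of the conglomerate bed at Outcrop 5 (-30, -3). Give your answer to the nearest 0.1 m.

865.3 m

Let the plane be z = a·easting + b·northing + c.
Outcrop 3−Outcrop 2: −56a − 45b = −22.4;  Outcrop 4−Outcrop 2: −44a + 41b = −41.9.
Solving gives a = 0.65573, b = −0.31824.
Then c = 869.6 − a·47 − b·142 = 883.97.
At (-30, -3): z = −19.7 + 1.0 + 883.97 = 865.3 m.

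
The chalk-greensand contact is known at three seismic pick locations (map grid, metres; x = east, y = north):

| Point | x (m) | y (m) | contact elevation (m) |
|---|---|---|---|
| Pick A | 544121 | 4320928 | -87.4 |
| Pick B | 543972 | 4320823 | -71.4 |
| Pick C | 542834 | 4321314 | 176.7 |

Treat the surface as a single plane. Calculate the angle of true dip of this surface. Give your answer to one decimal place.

11.4°

Two edge vectors: Pick A→Pick B = (-149, -105, 16), Pick A→Pick C = (-1287, 386, 264.1).
Normal n = (Pick A→Pick B) × (Pick A→Pick C) = (-33906.5, 18758.9, -192649).
So ∂z/∂x = −n_x/n_z = −0.17600 and ∂z/∂y = −n_y/n_z = 0.09737.
Gradient magnitude |∇z| = √(a² + b²) = √(0.03098 + 0.00948) = 0.20114.
True dip = arctan(0.20114) = 11.4°, dipping toward ESE (azimuth ≈ 119°).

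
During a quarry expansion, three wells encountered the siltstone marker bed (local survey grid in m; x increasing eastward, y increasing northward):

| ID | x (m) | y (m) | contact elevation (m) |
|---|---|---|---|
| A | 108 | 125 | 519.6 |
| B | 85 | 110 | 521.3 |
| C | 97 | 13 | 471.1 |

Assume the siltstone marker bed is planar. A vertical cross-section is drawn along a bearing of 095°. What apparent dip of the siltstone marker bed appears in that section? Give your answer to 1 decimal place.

Let the plane be z = a·x + b·y + c.
B−A: −23a − 15b = 1.7;  C−A: −11a − 112b = −48.5.
Solving gives a = −0.38071, b = 0.47043.
Unit vector along 095° is (sin 95°, cos 95°) = (0.9962, -0.0872).
Slope in that direction = a·(0.9962) + b·(-0.0872) = −0.42027.
Apparent dip = arctan|0.42027| = 22.8° (true dip is 31.2°, so apparent ≤ true as expected).

22.8°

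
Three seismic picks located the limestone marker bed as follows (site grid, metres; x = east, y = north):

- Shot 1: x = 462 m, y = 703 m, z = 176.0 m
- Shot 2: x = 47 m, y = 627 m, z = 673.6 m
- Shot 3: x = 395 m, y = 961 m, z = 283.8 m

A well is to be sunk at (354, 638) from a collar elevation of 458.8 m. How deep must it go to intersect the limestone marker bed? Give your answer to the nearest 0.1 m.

Two edge vectors: Shot 1→Shot 2 = (-415, -76, 497.6), Shot 1→Shot 3 = (-67, 258, 107.8).
Normal n = (Shot 1→Shot 2) × (Shot 1→Shot 3) = (-136573.6, 11397.8, -112162).
So ∂z/∂x = −n_x/n_z = −1.21765 and ∂z/∂y = −n_y/n_z = 0.10162.
Intercept c from Shot 1: 176 + 562.55 − 71.44 = 667.11.
At (354, 638): z_contact = −431.05 + 64.83 + 667.11 = 300.90 m.
Depth below ground = 458.8 − 300.90 = 157.9 m.

157.9 m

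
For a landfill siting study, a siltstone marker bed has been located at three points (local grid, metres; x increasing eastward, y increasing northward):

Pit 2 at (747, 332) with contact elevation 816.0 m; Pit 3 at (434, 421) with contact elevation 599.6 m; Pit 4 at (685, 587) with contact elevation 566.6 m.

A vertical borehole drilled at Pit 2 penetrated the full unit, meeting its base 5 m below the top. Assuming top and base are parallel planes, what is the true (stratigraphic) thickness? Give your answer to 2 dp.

Let the plane be z = a·x + b·y + c.
Pit 3−Pit 2: −313a + 89b = −216.4;  Pit 4−Pit 2: −62a + 255b = −249.4.
Solving gives a = 0.44397, b = −0.87009.
|∇z| = √(a²+b²) = 0.97682, so dip δ = arctan(0.97682) = 44.33°.
True thickness = vertical thickness × cos δ = 5 × cos 44.33° = 3.58 m.

3.58 m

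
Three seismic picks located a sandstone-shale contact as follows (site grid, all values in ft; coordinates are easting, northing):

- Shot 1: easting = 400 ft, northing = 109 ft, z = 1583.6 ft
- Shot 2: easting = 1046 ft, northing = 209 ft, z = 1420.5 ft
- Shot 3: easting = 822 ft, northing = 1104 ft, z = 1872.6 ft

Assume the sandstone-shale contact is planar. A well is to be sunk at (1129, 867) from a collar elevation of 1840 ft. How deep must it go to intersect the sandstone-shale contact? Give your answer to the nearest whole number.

Two edge vectors: Shot 1→Shot 2 = (646, 100, -163.1), Shot 1→Shot 3 = (422, 995, 289).
Normal n = (Shot 1→Shot 2) × (Shot 1→Shot 3) = (191184.5, -255522.2, 600570).
So ∂z/∂easting = −n_x/n_z = −0.31834 and ∂z/∂northing = −n_y/n_z = 0.42547.
Intercept c from Shot 1: 1583.6 + 127.34 − 46.38 = 1664.56.
At (1129, 867): z_contact = −359.4 + 368.9 + 1664.56 = 1674.0 ft.
Depth below ground = 1840 − 1674.0 = 166 ft.

166 ft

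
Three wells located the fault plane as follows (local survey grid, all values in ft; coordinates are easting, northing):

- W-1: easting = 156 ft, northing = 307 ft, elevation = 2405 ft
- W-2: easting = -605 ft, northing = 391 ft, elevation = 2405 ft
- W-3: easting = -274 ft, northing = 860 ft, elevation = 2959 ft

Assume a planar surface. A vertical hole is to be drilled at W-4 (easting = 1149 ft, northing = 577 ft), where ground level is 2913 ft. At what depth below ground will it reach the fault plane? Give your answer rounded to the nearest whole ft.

92 ft

Two edge vectors: W-1→W-2 = (-761, 84, 0), W-1→W-3 = (-430, 553, 554).
Normal n = (W-1→W-2) × (W-1→W-3) = (46536, 421594, -384713).
So ∂z/∂easting = −n_x/n_z = 0.12096 and ∂z/∂northing = −n_y/n_z = 1.09587.
Intercept c from W-1: 2405 − 18.87 − 336.43 = 2049.70.
At (1149, 577): z_contact = 139.0 + 632.3 + 2049.70 = 2821.0 ft.
Depth below ground = 2913 − 2821.0 = 92 ft.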